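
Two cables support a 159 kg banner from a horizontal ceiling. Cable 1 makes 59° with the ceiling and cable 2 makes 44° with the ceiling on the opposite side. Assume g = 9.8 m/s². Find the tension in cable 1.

Weight W = 159 × 9.8 = 1558 N acts straight down.
Horizontal: T_1 cos 59° = T_2 cos 44°  →  T_2 = 0.716 T_1.
Vertical: T_1 sin 59° + T_2 sin 44° = 1558.
Substituting the horizontal relation into the vertical equation gives 1.355 T_1 = 1558, so T_1 = 1150 N.

T_1 ≈ 1150 N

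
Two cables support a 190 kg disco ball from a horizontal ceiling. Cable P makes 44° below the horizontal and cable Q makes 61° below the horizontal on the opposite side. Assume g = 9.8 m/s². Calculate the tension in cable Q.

Weight W = 190 × 9.8 = 1862 N acts straight down.
Horizontal: T_P cos 44° = T_Q cos 61°  →  T_P = 0.674 T_Q.
Vertical: T_P sin 44° + T_Q sin 61° = 1862.
Substituting the horizontal relation into the vertical equation gives 1.343 T_Q = 1862, so T_Q = 1387 N.

T_Q ≈ 1390 N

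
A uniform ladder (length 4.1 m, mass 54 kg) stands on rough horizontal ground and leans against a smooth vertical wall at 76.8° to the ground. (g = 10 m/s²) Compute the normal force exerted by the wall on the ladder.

N_wall ≈ 63.3 N

Torques about the foot: N_wall · 4.1 sin 76.8° = 54×10×2.05 cos 76.8° → N_wall = 63.328 N.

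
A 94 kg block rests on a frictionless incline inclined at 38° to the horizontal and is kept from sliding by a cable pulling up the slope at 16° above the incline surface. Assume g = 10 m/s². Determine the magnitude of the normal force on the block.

N ≈ 575 N

Take axes along and perpendicular to the incline. Weight components: W sin 38° = 578.7 N down-slope, W cos 38° = 740.7 N into the surface.
Along incline: T cos 16° = W sin 38° → T = 602 N.
Perpendicular: N = W cos 38° − T sin 16° = 574.8 N.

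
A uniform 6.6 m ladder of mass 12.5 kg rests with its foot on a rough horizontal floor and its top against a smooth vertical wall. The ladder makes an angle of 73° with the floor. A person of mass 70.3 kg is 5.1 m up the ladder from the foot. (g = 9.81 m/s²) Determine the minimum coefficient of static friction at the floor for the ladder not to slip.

ΣF_y = 0: N_floor = 12.5×9.81 + 70.3×9.81 = 812.27 N.
Torques about the foot: N_wall · 6.6 sin 73° = 12.5×9.81×3.3 cos 73° + 70.3×9.81×5.1 cos 73° → N_wall = 181.67 N.
ΣF_x = 0: f_floor = N_wall = 181.67 N.
μ_min = f_floor / N_floor = 181.67 / 812.27 = 0.2237.

μ_min ≈ 0.224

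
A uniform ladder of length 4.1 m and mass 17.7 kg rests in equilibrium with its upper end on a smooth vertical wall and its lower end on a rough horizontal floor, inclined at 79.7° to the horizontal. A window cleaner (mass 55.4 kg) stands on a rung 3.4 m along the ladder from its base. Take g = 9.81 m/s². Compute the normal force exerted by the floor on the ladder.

ΣF_y = 0: N_floor = 17.7×9.81 + 55.4×9.81 = 717.11 N.

N_floor ≈ 717 N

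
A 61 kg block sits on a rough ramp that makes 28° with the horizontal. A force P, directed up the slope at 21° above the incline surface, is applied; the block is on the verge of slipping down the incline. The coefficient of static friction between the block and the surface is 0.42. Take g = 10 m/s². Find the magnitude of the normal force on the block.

N ≈ 511 N

On the verge of sliding down the incline, friction equals μN and acts up the slope.
Perpendicular: N + P sin 21° = W cos 28° = 538.6 N.
Along incline: P cos 21° + μN = W sin 28° with W sin 28° = 286.4 N.
Solving the pair for P and N: P = 76.83 N, N = 511.1 N (and f = μN = 214.6 N).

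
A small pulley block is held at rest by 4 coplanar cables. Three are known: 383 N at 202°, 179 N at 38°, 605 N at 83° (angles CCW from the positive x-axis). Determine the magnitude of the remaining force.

Sum the known components: ΣF_x = -140.3 N, ΣF_y = 567.2 N.
For equilibrium the remaining force must supply (−ΣF_x, −ΣF_y) = (140.3, -567.2) N.
Magnitude = √((140.3)² + (-567.2)²) = 584.3 N; direction = atan2(-567.2, 140.3) = 283.9°.

F ≈ 584 N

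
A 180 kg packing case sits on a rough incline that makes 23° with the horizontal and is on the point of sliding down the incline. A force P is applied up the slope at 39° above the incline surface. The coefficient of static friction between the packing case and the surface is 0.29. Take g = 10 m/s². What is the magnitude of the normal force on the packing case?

On the verge of sliding down the incline, friction equals μN and acts up the slope.
Perpendicular: N + P sin 39° = W cos 23° = 1657 N.
Along incline: P cos 39° + μN = W sin 23° with W sin 23° = 703.3 N.
Solving the pair for P and N: P = 374.7 N, N = 1421 N (and f = μN = 412.1 N).

N ≈ 1420 N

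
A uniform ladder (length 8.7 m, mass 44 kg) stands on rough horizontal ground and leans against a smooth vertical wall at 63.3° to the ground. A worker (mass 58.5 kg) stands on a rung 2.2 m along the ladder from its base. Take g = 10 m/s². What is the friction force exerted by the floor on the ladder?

f ≈ 185 N

Torques about the foot: N_wall · 8.7 sin 63.3° = 44×10×4.35 cos 63.3° + 58.5×10×2.2 cos 63.3° → N_wall = 185.05 N.
ΣF_x = 0: f_floor = N_wall = 185.05 N.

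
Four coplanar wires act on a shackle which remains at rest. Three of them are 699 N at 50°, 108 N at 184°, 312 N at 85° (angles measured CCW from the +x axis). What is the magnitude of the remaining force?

Sum the known components: ΣF_x = 368.8 N, ΣF_y = 838.7 N.
For equilibrium the remaining force must supply (−ΣF_x, −ΣF_y) = (-368.8, -838.7) N.
Magnitude = √((-368.8)² + (-838.7)²) = 916.2 N; direction = atan2(-838.7, -368.8) = 246.3°.

F ≈ 916 N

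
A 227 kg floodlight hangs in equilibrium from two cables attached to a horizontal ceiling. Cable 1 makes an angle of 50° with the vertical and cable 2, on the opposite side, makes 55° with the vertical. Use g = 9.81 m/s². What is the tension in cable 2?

T_2 ≈ 1770 N

Angles from the horizontal: cable 1 is 90° − 50° = 40°, cable 2 is 90° − 55° = 35°.
Weight W = 227 × 9.81 = 2227 N acts straight down.
Horizontal: T_1 cos 40° = T_2 cos 35°  →  T_1 = 1.069 T_2.
Vertical: T_1 sin 40° + T_2 sin 35° = 2227.
Substituting the horizontal relation into the vertical equation gives 1.261 T_2 = 2227, so T_2 = 1766 N.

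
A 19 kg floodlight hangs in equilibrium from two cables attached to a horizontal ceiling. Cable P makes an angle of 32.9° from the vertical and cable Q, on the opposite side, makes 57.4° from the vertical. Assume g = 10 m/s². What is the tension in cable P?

T_P ≈ 160 N

Angles from the horizontal: cable P is 90° − 32.9° = 57.1°, cable Q is 90° − 57.4° = 32.6°.
Weight W = 19 × 10 = 190 N acts straight down.
Horizontal: T_P cos 57.1° = T_Q cos 32.6°  →  T_Q = 0.6448 T_P.
Vertical: T_P sin 57.1° + T_Q sin 32.6° = 190.
Substituting the horizontal relation into the vertical equation gives 1.187 T_P = 190, so T_P = 160.1 N.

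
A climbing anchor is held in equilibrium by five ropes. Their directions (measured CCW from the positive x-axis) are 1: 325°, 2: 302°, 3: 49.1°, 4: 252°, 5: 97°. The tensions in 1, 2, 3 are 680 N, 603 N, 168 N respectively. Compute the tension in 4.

Resolve: ΣF_x = 680 cos 325° + 603 cos 302° + 168 cos 49.1° + T_4 cos 252° + T_5 cos 97° = 0.
        ΣF_y = 680 sin 325° + 603 sin 302° + 168 sin 49.1° + T_4 sin 252° + T_5 sin 97° = 0.
The known terms sum to (986.6, -774.4) N, so -0.3090 T_4 − 0.1219 T_5 = -986.6 and -0.9511 T_4 + 0.9925 T_5 = 774.4.
Solving simultaneously: T_4 = 2094 N, T_5 = 2786 N.

T_4 ≈ 2090 N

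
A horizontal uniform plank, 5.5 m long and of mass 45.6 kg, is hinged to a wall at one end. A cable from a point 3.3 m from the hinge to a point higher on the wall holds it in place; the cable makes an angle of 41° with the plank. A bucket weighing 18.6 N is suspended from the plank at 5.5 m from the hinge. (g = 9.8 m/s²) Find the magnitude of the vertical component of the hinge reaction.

|H_y| ≈ 62.1 N

Take torques about the hinge: T sin 41° · 3.3 = 45.6×9.8×2.75 + 18.6×5.5 = 1331.2 N·m.
So T = 1331.2 / (0.6561 × 3.3) = 614.88 N.
ΣF_y = 0: H_y = (45.6×9.8 + 18.6) − T sin 41° = 465.48 − 403.4 = 62.08 N.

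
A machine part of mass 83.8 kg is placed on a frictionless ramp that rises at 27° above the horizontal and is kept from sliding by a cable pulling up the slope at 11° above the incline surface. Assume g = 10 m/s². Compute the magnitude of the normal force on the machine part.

Take axes along and perpendicular to the incline. Weight components: W sin 27° = 380.4 N down-slope, W cos 27° = 746.7 N into the surface.
Along incline: T cos 11° = W sin 27° → T = 387.6 N.
Perpendicular: N = W cos 27° − T sin 11° = 672.7 N.

N ≈ 673 N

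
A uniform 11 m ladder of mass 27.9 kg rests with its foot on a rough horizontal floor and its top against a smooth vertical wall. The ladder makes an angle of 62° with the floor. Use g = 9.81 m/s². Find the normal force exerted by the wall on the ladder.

Torques about the foot: N_wall · 11 sin 62° = 27.9×9.81×5.5 cos 62° → N_wall = 72.764 N.

N_wall ≈ 72.8 N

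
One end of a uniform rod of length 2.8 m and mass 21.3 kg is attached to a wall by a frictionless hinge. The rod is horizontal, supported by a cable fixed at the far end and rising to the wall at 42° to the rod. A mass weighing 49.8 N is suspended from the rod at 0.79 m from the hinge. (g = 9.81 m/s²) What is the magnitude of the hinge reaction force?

Take torques about the hinge: T sin 42° · 2.8 = 21.3×9.81×1.4 + 49.8×0.79 = 331.88 N·m.
So T = 331.88 / (0.6691 × 2.8) = 177.14 N.
ΣF_x = 0: H_x = T cos 42° = 131.64 N.
ΣF_y = 0: H_y = (21.3×9.81 + 49.8) − T sin 42° = 258.75 − 118.53 = 140.23 N.
|H| = √(H_x² + H_y²) = √((131.64)² + (140.23)²) = 192.33 N.

|H| ≈ 192 N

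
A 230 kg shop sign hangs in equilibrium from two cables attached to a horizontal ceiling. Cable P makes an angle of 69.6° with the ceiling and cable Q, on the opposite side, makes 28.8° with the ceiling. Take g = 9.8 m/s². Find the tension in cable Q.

T_Q ≈ 794 N

Weight W = 230 × 9.8 = 2254 N acts straight down.
Horizontal: T_P cos 69.6° = T_Q cos 28.8°  →  T_P = 2.514 T_Q.
Vertical: T_P sin 69.6° + T_Q sin 28.8° = 2254.
Substituting the horizontal relation into the vertical equation gives 2.838 T_Q = 2254, so T_Q = 794.2 N.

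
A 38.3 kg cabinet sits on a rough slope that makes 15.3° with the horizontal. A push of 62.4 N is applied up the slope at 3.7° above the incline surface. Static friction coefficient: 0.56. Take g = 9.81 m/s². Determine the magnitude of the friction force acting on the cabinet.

f ≈ 36.9 N

Axes along / perpendicular to the incline. W sin 15.3° = 99.14 N down-slope; W cos 15.3° = 362.4 N into the surface.
Perpendicular: N = W cos 15.3° − P sin 3.7° = 362.4 − 4.027 = 358.4 N.
Along incline: P cos 3.7° + f = W sin 15.3° (friction acts up-slope) → f = 99.14 − 62.27 = 36.87 N.
|f| = 36.87 N ≤ μN = 200.7 N, so the cabinet is indeed static.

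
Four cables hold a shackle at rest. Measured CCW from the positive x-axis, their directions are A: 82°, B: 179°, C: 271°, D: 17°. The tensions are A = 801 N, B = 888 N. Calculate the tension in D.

T_D ≈ 793 N

Resolve: ΣF_x = 801 cos 82° + 888 cos 179° + T_C cos 271° + T_D cos 17° = 0.
        ΣF_y = 801 sin 82° + 888 sin 179° + T_C sin 271° + T_D sin 17° = 0.
The known terms sum to (-776.4, 808.7) N, so 0.0175 T_C + 0.9563 T_D = 776.4 and -0.9998 T_C + 0.2924 T_D = -808.7.
Solving simultaneously: T_C = 1041 N, T_D = 792.9 N.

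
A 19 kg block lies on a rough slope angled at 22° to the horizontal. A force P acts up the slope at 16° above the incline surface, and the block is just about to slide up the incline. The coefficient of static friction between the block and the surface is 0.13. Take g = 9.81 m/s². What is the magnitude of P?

On the verge of sliding up the incline, friction equals μN and acts down the slope.
Perpendicular: N + P sin 16° = W cos 22° = 172.8 N.
Along incline: P cos 16° = W sin 22° + μN  with W sin 22° = 69.82 N.
Solving the pair for P and N: P = 92.56 N, N = 147.3 N (and f = μN = 19.15 N).

P ≈ 92.6 N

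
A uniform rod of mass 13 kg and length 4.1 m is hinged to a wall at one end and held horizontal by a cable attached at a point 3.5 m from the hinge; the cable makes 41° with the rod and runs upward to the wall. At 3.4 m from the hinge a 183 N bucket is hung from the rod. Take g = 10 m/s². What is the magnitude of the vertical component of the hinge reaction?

Take torques about the hinge: T sin 41° · 3.5 = 13×10×2.05 + 183×3.4 = 888.7 N·m.
So T = 888.7 / (0.6561 × 3.5) = 387.03 N.
ΣF_y = 0: H_y = (13×10 + 183) − T sin 41° = 313 − 253.91 = 59.086 N.

|H_y| ≈ 59.1 N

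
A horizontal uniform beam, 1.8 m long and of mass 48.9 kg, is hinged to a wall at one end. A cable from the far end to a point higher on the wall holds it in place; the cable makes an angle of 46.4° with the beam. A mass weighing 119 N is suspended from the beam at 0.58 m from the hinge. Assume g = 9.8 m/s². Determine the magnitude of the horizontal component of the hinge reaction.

Take torques about the hinge: T sin 46.4° · 1.8 = 48.9×9.8×0.9 + 119×0.58 = 500.32 N·m.
So T = 500.32 / (0.7242 × 1.8) = 383.82 N.
ΣF_x = 0: H_x = T cos 46.4° = 264.69 N.

H_x ≈ 265 N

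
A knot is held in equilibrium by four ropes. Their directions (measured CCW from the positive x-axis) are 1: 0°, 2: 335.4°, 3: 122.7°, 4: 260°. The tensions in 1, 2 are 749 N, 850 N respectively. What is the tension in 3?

T_3 ≈ 2300 N

Resolve: ΣF_x = 749 cos 0° + 850 cos 335.4° + T_3 cos 122.7° + T_4 cos 260° = 0.
        ΣF_y = 749 sin 0° + 850 sin 335.4° + T_3 sin 122.7° + T_4 sin 260° = 0.
The known terms sum to (1522, -353.8) N, so -0.5402 T_3 − 0.1736 T_4 = -1522 and 0.8415 T_3 − 0.9848 T_4 = 353.8.
Solving simultaneously: T_3 = 2301 N, T_4 = 1607 N.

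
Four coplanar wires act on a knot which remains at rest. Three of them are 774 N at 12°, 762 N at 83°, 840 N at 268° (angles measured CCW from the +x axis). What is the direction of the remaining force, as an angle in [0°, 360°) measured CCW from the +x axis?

Sum the known components: ΣF_x = 820.6 N, ΣF_y = 77.76 N.
For equilibrium the remaining force must supply (−ΣF_x, −ΣF_y) = (-820.6, -77.76) N.
Magnitude = √((-820.6)² + (-77.76)²) = 824.3 N; direction = atan2(-77.76, -820.6) = 185.4°.

θ ≈ 185°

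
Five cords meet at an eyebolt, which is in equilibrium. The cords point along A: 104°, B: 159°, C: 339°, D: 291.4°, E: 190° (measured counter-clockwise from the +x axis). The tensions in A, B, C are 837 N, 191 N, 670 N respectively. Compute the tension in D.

Resolve: ΣF_x = 837 cos 104° + 191 cos 159° + 670 cos 339° + T_D cos 291.4° + T_E cos 190° = 0.
        ΣF_y = 837 sin 104° + 191 sin 159° + 670 sin 339° + T_D sin 291.4° + T_E sin 190° = 0.
The known terms sum to (244.7, 640.5) N, so 0.3649 T_D − 0.9848 T_E = -244.7 and -0.9311 T_D − 0.1736 T_E = -640.5.
Solving simultaneously: T_D = 600.1 N, T_E = 470.8 N.

T_D ≈ 600 N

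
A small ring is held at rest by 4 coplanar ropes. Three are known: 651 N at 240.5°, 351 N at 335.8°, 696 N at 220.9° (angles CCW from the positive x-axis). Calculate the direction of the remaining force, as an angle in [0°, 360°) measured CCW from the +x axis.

Sum the known components: ΣF_x = -526.5 N, ΣF_y = -1166 N.
For equilibrium the remaining force must supply (−ΣF_x, −ΣF_y) = (526.5, 1166) N.
Magnitude = √((526.5)² + (1166)²) = 1280 N; direction = atan2(1166, 526.5) = 65.7°.

θ ≈ 65.7°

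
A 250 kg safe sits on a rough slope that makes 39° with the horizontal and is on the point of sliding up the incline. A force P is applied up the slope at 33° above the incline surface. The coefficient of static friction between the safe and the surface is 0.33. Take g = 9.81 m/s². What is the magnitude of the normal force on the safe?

On the verge of sliding up the incline, friction equals μN and acts down the slope.
Perpendicular: N + P sin 33° = W cos 39° = 1906 N.
Along incline: P cos 33° = W sin 39° + μN  with W sin 39° = 1543 N.
Solving the pair for P and N: P = 2133 N, N = 744.2 N (and f = μN = 245.6 N).

N ≈ 744 N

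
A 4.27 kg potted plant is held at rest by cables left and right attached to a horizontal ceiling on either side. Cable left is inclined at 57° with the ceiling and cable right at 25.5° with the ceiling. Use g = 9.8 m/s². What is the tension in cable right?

Weight W = 4.27 × 9.8 = 41.85 N acts straight down.
Horizontal: T_left cos 57° = T_right cos 25.5°  →  T_left = 1.657 T_right.
Vertical: T_left sin 57° + T_right sin 25.5° = 41.85.
Substituting the horizontal relation into the vertical equation gives 1.82 T_right = 41.85, so T_right = 22.99 N.

T_right ≈ 23 N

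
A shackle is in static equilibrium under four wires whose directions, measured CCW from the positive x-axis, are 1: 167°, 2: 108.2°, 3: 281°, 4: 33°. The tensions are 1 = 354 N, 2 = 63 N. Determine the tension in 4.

T_4 ≈ 357 N

Resolve: ΣF_x = 354 cos 167° + 63 cos 108.2° + T_3 cos 281° + T_4 cos 33° = 0.
        ΣF_y = 354 sin 167° + 63 sin 108.2° + T_3 sin 281° + T_4 sin 33° = 0.
The known terms sum to (-364.6, 139.5) N, so 0.1908 T_3 + 0.8387 T_4 = 364.6 and -0.9816 T_3 + 0.5446 T_4 = -139.5.
Solving simultaneously: T_3 = 340.3 N, T_4 = 357.3 N.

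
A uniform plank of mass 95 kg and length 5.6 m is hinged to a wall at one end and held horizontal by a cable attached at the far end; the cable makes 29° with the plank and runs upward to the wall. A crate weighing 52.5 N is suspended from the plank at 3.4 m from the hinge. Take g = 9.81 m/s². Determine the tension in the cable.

Take torques about the hinge: T sin 29° · 5.6 = 95×9.81×2.8 + 52.5×3.4 = 2788 N·m.
So T = 2788 / (0.4848 × 5.6) = 1026.9 N.

T ≈ 1030 N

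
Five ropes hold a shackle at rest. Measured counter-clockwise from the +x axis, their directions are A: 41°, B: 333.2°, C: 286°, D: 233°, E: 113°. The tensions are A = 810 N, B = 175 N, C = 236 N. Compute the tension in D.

T_D ≈ 987 N

Resolve: ΣF_x = 810 cos 41° + 175 cos 333.2° + 236 cos 286° + T_D cos 233° + T_E cos 113° = 0.
        ΣF_y = 810 sin 41° + 175 sin 333.2° + 236 sin 286° + T_D sin 233° + T_E sin 113° = 0.
The known terms sum to (832.6, 225.6) N, so -0.6018 T_D − 0.3907 T_E = -832.6 and -0.7986 T_D + 0.9205 T_E = -225.6.
Solving simultaneously: T_D = 986.7 N, T_E = 611 N.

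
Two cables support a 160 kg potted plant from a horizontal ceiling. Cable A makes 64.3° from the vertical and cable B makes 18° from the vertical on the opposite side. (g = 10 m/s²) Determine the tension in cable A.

T_A ≈ 499 N

Angles from the horizontal: cable A is 90° − 64.3° = 25.7°, cable B is 90° − 18° = 72°.
Weight W = 160 × 10 = 1600 N acts straight down.
Horizontal: T_A cos 25.7° = T_B cos 72°  →  T_B = 2.916 T_A.
Vertical: T_A sin 25.7° + T_B sin 72° = 1600.
Substituting the horizontal relation into the vertical equation gives 3.207 T_A = 1600, so T_A = 498.9 N.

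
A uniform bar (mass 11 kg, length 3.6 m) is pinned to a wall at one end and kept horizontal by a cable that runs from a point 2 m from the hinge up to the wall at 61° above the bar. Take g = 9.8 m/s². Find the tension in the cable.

T ≈ 111 N

Take torques about the hinge: T sin 61° · 2 = 11×9.8×1.8 = 194.04 N·m.
So T = 194.04 / (0.8746 × 2) = 110.93 N.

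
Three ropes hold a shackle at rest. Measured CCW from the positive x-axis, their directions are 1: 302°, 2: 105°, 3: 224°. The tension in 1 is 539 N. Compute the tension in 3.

T_3 ≈ 180 N

Resolve: ΣF_x = 539 cos 302° + T_2 cos 105° + T_3 cos 224° = 0.
        ΣF_y = 539 sin 302° + T_2 sin 105° + T_3 sin 224° = 0.
The known terms sum to (285.6, -457.1) N, so -0.2588 T_2 − 0.7193 T_3 = -285.6 and 0.9659 T_2 − 0.6947 T_3 = 457.1.
Solving simultaneously: T_2 = 602.8 N, T_3 = 180.2 N.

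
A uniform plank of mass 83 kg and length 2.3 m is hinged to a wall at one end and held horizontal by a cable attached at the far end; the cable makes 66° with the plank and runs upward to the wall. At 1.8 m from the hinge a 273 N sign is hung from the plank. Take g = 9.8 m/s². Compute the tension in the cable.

Take torques about the hinge: T sin 66° · 2.3 = 83×9.8×1.15 + 273×1.8 = 1426.8 N·m.
So T = 1426.8 / (0.9135 × 2.3) = 679.06 N.

T ≈ 679 N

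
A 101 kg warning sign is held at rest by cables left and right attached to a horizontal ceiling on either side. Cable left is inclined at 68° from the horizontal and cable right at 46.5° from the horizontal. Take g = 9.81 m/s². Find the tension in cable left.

T_left ≈ 750 N

Weight W = 101 × 9.81 = 990.8 N acts straight down.
Horizontal: T_left cos 68° = T_right cos 46.5°  →  T_right = 0.5442 T_left.
Vertical: T_left sin 68° + T_right sin 46.5° = 990.8.
Substituting the horizontal relation into the vertical equation gives 1.322 T_left = 990.8, so T_left = 749.5 N.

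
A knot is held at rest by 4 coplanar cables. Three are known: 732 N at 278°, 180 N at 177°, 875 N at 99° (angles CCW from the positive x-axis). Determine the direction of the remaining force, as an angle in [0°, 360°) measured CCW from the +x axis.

θ ≈ 325°

Sum the known components: ΣF_x = -214.8 N, ΣF_y = 148.8 N.
For equilibrium the remaining force must supply (−ΣF_x, −ΣF_y) = (214.8, -148.8) N.
Magnitude = √((214.8)² + (-148.8)²) = 261.3 N; direction = atan2(-148.8, 214.8) = 325.3°.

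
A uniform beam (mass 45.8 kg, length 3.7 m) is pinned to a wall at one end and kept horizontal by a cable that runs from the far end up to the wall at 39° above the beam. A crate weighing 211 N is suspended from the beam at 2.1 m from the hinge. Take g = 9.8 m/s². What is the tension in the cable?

T ≈ 547 N

Take torques about the hinge: T sin 39° · 3.7 = 45.8×9.8×1.85 + 211×2.1 = 1273.5 N·m.
So T = 1273.5 / (0.6293 × 3.7) = 546.9 N.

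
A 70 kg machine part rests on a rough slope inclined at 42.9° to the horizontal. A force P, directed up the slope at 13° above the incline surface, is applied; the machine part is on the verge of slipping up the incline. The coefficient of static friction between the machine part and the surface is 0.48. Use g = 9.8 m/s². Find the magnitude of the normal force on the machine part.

N ≈ 355 N

On the verge of sliding up the incline, friction equals μN and acts down the slope.
Perpendicular: N + P sin 13° = W cos 42.9° = 502.5 N.
Along incline: P cos 13° = W sin 42.9° + μN  with W sin 42.9° = 467 N.
Solving the pair for P and N: P = 654.3 N, N = 355.3 N (and f = μN = 170.6 N).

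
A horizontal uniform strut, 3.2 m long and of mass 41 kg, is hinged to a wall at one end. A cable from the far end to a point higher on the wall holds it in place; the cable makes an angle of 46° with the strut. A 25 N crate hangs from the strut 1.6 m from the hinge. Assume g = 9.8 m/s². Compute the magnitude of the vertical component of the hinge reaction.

Take torques about the hinge: T sin 46° · 3.2 = 41×9.8×1.6 + 25×1.6 = 682.88 N·m.
So T = 682.88 / (0.7193 × 3.2) = 296.66 N.
ΣF_y = 0: H_y = (41×9.8 + 25) − T sin 46° = 426.8 − 213.4 = 213.4 N.

|H_y| ≈ 213 N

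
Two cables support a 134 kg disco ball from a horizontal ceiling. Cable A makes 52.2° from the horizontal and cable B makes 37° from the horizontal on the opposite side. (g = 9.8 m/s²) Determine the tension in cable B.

Weight W = 134 × 9.8 = 1313 N acts straight down.
Horizontal: T_A cos 52.2° = T_B cos 37°  →  T_A = 1.303 T_B.
Vertical: T_A sin 52.2° + T_B sin 37° = 1313.
Substituting the horizontal relation into the vertical equation gives 1.631 T_B = 1313, so T_B = 804.9 N.

T_B ≈ 805 N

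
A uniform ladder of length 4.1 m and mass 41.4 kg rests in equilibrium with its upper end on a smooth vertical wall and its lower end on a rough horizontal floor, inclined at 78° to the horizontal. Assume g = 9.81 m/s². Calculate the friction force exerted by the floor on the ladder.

Torques about the foot: N_wall · 4.1 sin 78° = 41.4×9.81×2.05 cos 78° → N_wall = 43.163 N.
ΣF_x = 0: f_floor = N_wall = 43.163 N.

f ≈ 43.2 N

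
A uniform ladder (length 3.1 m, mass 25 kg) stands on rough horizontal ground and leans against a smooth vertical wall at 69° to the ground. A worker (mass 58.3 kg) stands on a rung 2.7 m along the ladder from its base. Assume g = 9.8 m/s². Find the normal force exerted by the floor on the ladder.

ΣF_y = 0: N_floor = 25×9.8 + 58.3×9.8 = 816.34 N.

N_floor ≈ 816 N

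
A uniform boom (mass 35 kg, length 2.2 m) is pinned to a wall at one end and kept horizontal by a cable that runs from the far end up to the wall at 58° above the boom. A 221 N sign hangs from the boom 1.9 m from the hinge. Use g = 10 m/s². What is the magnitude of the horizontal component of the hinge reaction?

Take torques about the hinge: T sin 58° · 2.2 = 35×10×1.1 + 221×1.9 = 804.9 N·m.
So T = 804.9 / (0.8480 × 2.2) = 431.42 N.
ΣF_x = 0: H_x = T cos 58° = 228.62 N.

H_x ≈ 229 N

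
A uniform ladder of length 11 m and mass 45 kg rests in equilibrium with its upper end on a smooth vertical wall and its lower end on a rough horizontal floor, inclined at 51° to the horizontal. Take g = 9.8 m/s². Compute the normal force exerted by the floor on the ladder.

ΣF_y = 0: N_floor = 45×9.8 = 441 N.

N_floor ≈ 441 N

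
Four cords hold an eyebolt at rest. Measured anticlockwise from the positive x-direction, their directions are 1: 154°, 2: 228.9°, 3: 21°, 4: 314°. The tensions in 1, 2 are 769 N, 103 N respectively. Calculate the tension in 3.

T_3 ≈ 397 N

Resolve: ΣF_x = 769 cos 154° + 103 cos 228.9° + T_3 cos 21° + T_4 cos 314° = 0.
        ΣF_y = 769 sin 154° + 103 sin 228.9° + T_3 sin 21° + T_4 sin 314° = 0.
The known terms sum to (-758.9, 259.5) N, so 0.9336 T_3 + 0.6947 T_4 = 758.9 and 0.3584 T_3 − 0.7193 T_4 = -259.5.
Solving simultaneously: T_3 = 397.2 N, T_4 = 558.6 N.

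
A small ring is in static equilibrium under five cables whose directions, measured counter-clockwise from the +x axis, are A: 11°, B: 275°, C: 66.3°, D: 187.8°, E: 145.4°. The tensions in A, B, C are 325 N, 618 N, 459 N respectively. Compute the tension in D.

T_D ≈ 307 N

Resolve: ΣF_x = 325 cos 11° + 618 cos 275° + 459 cos 66.3° + T_D cos 187.8° + T_E cos 145.4° = 0.
        ΣF_y = 325 sin 11° + 618 sin 275° + 459 sin 66.3° + T_D sin 187.8° + T_E sin 145.4° = 0.
The known terms sum to (557.4, -133.3) N, so -0.9907 T_D − 0.8231 T_E = -557.4 and -0.1357 T_D + 0.5678 T_E = 133.3.
Solving simultaneously: T_D = 306.6 N, T_E = 308.1 N.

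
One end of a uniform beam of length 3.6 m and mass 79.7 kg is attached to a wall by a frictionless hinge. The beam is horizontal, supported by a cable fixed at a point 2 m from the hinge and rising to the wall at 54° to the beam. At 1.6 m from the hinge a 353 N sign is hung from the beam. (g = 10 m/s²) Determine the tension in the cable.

T ≈ 1240 N

Take torques about the hinge: T sin 54° · 2 = 79.7×10×1.8 + 353×1.6 = 1999.4 N·m.
So T = 1999.4 / (0.8090 × 2) = 1235.7 N.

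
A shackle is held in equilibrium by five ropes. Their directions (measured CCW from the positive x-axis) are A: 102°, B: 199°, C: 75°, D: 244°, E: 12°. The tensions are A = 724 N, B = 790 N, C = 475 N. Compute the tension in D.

Resolve: ΣF_x = 724 cos 102° + 790 cos 199° + 475 cos 75° + T_D cos 244° + T_E cos 12° = 0.
        ΣF_y = 724 sin 102° + 790 sin 199° + 475 sin 75° + T_D sin 244° + T_E sin 12° = 0.
The known terms sum to (-774.5, 909.8) N, so -0.4384 T_D + 0.9781 T_E = 774.5 and -0.8988 T_D + 0.2079 T_E = -909.8.
Solving simultaneously: T_D = 1334 N, T_E = 1390 N.

T_D ≈ 1330 N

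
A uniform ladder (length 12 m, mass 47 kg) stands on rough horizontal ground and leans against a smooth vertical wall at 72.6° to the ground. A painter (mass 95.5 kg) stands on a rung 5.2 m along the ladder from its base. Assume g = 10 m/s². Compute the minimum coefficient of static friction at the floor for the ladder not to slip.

μ_min ≈ 0.143

ΣF_y = 0: N_floor = 47×10 + 95.5×10 = 1425 N.
Torques about the foot: N_wall · 12 sin 72.6° = 47×10×6 cos 72.6° + 95.5×10×5.2 cos 72.6° → N_wall = 203.33 N.
ΣF_x = 0: f_floor = N_wall = 203.33 N.
μ_min = f_floor / N_floor = 203.33 / 1425 = 0.1427.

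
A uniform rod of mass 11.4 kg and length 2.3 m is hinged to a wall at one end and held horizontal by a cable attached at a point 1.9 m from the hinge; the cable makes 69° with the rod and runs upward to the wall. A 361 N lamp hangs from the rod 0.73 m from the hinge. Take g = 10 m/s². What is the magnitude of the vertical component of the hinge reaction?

Take torques about the hinge: T sin 69° · 1.9 = 11.4×10×1.15 + 361×0.73 = 394.63 N·m.
So T = 394.63 / (0.9336 × 1.9) = 222.48 N.
ΣF_y = 0: H_y = (11.4×10 + 361) − T sin 69° = 475 − 207.7 = 267.3 N.

|H_y| ≈ 267 N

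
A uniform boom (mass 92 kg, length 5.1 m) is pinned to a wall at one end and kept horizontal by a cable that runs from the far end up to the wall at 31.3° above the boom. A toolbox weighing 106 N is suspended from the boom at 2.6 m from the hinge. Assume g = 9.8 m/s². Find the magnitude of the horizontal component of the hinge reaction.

H_x ≈ 830 N

Take torques about the hinge: T sin 31.3° · 5.1 = 92×9.8×2.55 + 106×2.6 = 2574.7 N·m.
So T = 2574.7 / (0.5195 × 5.1) = 971.74 N.
ΣF_x = 0: H_x = T cos 31.3° = 830.31 N.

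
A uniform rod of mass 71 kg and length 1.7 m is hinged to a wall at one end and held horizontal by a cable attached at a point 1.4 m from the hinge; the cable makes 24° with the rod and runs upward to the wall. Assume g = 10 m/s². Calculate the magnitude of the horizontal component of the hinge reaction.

H_x ≈ 968 N

Take torques about the hinge: T sin 24° · 1.4 = 71×10×0.85 = 603.5 N·m.
So T = 603.5 / (0.4067 × 1.4) = 1059.8 N.
ΣF_x = 0: H_x = T cos 24° = 968.2 N.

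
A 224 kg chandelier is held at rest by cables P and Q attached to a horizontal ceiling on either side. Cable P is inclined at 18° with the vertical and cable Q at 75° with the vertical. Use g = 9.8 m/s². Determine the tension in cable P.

Angles from the horizontal: cable P is 90° − 18° = 72°, cable Q is 90° − 75° = 15°.
Weight W = 224 × 9.8 = 2195 N acts straight down.
Horizontal: T_P cos 72° = T_Q cos 15°  →  T_Q = 0.3199 T_P.
Vertical: T_P sin 72° + T_Q sin 15° = 2195.
Substituting the horizontal relation into the vertical equation gives 1.034 T_P = 2195, so T_P = 2123 N.

T_P ≈ 2120 N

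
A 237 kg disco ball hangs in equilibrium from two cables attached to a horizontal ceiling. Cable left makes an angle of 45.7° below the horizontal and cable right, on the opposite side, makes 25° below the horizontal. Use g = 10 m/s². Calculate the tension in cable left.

T_left ≈ 2280 N

Weight W = 237 × 10 = 2370 N acts straight down.
Horizontal: T_left cos 45.7° = T_right cos 25°  →  T_right = 0.7706 T_left.
Vertical: T_left sin 45.7° + T_right sin 25° = 2370.
Substituting the horizontal relation into the vertical equation gives 1.041 T_left = 2370, so T_left = 2276 N.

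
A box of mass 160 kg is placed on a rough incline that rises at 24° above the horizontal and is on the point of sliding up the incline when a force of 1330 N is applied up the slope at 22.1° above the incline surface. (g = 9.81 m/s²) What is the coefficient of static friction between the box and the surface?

μ ≈ 0.636

On the verge of sliding up the incline, friction is at its maximum μN and acts down the slope.
Perpendicular to incline: N = W cos 24° − P sin 22.1° = 1434 − 500.4 = 933.5 N.
Along incline: P cos 22.1° − μN = W sin 24° → μ = −(W sin 24° − P cos 22.1°) / N = 0.6362.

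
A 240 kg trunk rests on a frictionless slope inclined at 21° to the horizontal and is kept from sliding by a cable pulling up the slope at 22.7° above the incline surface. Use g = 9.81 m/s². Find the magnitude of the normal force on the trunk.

N ≈ 1850 N

Take axes along and perpendicular to the incline. Weight components: W sin 21° = 843.7 N down-slope, W cos 21° = 2198 N into the surface.
Along incline: T cos 22.7° = W sin 21° → T = 914.6 N.
Perpendicular: N = W cos 21° − T sin 22.7° = 1845 N.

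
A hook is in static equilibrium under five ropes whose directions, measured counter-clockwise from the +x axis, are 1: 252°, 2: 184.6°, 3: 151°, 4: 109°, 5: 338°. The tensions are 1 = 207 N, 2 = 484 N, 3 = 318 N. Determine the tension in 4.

Resolve: ΣF_x = 207 cos 252° + 484 cos 184.6° + 318 cos 151° + T_4 cos 109° + T_5 cos 338° = 0.
        ΣF_y = 207 sin 252° + 484 sin 184.6° + 318 sin 151° + T_4 sin 109° + T_5 sin 338° = 0.
The known terms sum to (-824.5, -81.52) N, so -0.3256 T_4 + 0.9272 T_5 = 824.5 and 0.9455 T_4 − 0.3746 T_5 = 81.52.
Solving simultaneously: T_4 = 509.4 N, T_5 = 1068 N.

T_4 ≈ 509 N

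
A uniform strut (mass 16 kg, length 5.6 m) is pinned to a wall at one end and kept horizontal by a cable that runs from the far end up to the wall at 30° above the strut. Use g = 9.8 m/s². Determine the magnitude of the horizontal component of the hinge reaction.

H_x ≈ 136 N

Take torques about the hinge: T sin 30° · 5.6 = 16×9.8×2.8 = 439.04 N·m.
So T = 439.04 / (0.5000 × 5.6) = 156.8 N.
ΣF_x = 0: H_x = T cos 30° = 135.79 N.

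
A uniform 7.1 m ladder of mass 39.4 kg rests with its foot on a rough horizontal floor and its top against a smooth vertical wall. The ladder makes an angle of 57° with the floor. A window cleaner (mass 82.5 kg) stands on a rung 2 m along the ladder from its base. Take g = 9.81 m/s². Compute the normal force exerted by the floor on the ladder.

ΣF_y = 0: N_floor = 39.4×9.81 + 82.5×9.81 = 1195.8 N.

N_floor ≈ 1200 N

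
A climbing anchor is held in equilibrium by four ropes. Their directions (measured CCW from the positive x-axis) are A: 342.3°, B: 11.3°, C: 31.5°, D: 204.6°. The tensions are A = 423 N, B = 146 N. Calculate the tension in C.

T_C ≈ 2650 N

Resolve: ΣF_x = 423 cos 342.3° + 146 cos 11.3° + T_C cos 31.5° + T_D cos 204.6° = 0.
        ΣF_y = 423 sin 342.3° + 146 sin 11.3° + T_C sin 31.5° + T_D sin 204.6° = 0.
The known terms sum to (546.1, -100) N, so 0.8526 T_C − 0.9092 T_D = -546.1 and 0.5225 T_C − 0.4163 T_D = 100.
Solving simultaneously: T_C = 2649 N, T_D = 3085 N.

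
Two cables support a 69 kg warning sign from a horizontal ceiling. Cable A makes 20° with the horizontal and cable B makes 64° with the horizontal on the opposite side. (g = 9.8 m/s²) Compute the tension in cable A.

Weight W = 69 × 9.8 = 676.2 N acts straight down.
Horizontal: T_A cos 20° = T_B cos 64°  →  T_B = 2.144 T_A.
Vertical: T_A sin 20° + T_B sin 64° = 676.2.
Substituting the horizontal relation into the vertical equation gives 2.269 T_A = 676.2, so T_A = 298.1 N.

T_A ≈ 298 N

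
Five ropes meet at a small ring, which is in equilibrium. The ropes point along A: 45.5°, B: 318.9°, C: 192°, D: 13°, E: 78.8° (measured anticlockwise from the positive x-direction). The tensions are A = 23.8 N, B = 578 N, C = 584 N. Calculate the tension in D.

Resolve: ΣF_x = 23.8 cos 45.5° + 578 cos 318.9° + 584 cos 192° + T_D cos 13° + T_E cos 78.8° = 0.
        ΣF_y = 23.8 sin 45.5° + 578 sin 318.9° + 584 sin 192° + T_D sin 13° + T_E sin 78.8° = 0.
The known terms sum to (-119, -484.4) N, so 0.9744 T_D + 0.1942 T_E = 119 and 0.2250 T_D + 0.9810 T_E = 484.4.
Solving simultaneously: T_D = 24.82 N, T_E = 488.1 N.

T_D ≈ 24.8 N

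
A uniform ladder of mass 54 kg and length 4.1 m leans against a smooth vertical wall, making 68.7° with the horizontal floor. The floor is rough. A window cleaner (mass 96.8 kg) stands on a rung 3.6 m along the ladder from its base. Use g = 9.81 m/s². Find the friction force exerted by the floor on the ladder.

Torques about the foot: N_wall · 4.1 sin 68.7° = 54×9.81×2.05 cos 68.7° + 96.8×9.81×3.6 cos 68.7° → N_wall = 428.35 N.
ΣF_x = 0: f_floor = N_wall = 428.35 N.

f ≈ 428 N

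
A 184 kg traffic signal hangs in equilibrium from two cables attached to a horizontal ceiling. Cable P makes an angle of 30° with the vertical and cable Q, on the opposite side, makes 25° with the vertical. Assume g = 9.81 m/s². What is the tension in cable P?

T_P ≈ 931 N

Angles from the horizontal: cable P is 90° − 30° = 60°, cable Q is 90° − 25° = 65°.
Weight W = 184 × 9.81 = 1805 N acts straight down.
Horizontal: T_P cos 60° = T_Q cos 65°  →  T_Q = 1.183 T_P.
Vertical: T_P sin 60° + T_Q sin 65° = 1805.
Substituting the horizontal relation into the vertical equation gives 1.938 T_P = 1805, so T_P = 931.3 N.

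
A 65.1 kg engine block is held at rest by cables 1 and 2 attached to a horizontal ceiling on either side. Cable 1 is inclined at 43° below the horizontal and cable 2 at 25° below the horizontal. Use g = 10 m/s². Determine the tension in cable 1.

T_1 ≈ 636 N

Weight W = 65.1 × 10 = 651 N acts straight down.
Horizontal: T_1 cos 43° = T_2 cos 25°  →  T_2 = 0.807 T_1.
Vertical: T_1 sin 43° + T_2 sin 25° = 651.
Substituting the horizontal relation into the vertical equation gives 1.023 T_1 = 651, so T_1 = 636.3 N.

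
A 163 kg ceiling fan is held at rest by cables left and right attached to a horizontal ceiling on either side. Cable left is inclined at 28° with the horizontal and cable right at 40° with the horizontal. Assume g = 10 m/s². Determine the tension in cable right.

Weight W = 163 × 10 = 1630 N acts straight down.
Horizontal: T_left cos 28° = T_right cos 40°  →  T_left = 0.8676 T_right.
Vertical: T_left sin 28° + T_right sin 40° = 1630.
Substituting the horizontal relation into the vertical equation gives 1.05 T_right = 1630, so T_right = 1552 N.

T_right ≈ 1550 N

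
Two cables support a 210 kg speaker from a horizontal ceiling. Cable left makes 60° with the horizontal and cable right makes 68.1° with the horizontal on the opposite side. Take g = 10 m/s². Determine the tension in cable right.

Weight W = 210 × 10 = 2100 N acts straight down.
Horizontal: T_left cos 60° = T_right cos 68.1°  →  T_left = 0.746 T_right.
Vertical: T_left sin 60° + T_right sin 68.1° = 2100.
Substituting the horizontal relation into the vertical equation gives 1.574 T_right = 2100, so T_right = 1334 N.

T_right ≈ 1330 N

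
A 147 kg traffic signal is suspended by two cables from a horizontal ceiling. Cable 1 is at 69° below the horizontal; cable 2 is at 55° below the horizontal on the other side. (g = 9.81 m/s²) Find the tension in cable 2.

Weight W = 147 × 9.81 = 1442 N acts straight down.
Horizontal: T_1 cos 69° = T_2 cos 55°  →  T_1 = 1.601 T_2.
Vertical: T_1 sin 69° + T_2 sin 55° = 1442.
Substituting the horizontal relation into the vertical equation gives 2.313 T_2 = 1442, so T_2 = 623.4 N.

T_2 ≈ 623 N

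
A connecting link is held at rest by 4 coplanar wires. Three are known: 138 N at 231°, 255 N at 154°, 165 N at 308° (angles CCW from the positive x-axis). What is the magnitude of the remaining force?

Sum the known components: ΣF_x = -214.5 N, ΣF_y = -125.5 N.
For equilibrium the remaining force must supply (−ΣF_x, −ΣF_y) = (214.5, 125.5) N.
Magnitude = √((214.5)² + (125.5)²) = 248.5 N; direction = atan2(125.5, 214.5) = 30.3°.

F ≈ 248 N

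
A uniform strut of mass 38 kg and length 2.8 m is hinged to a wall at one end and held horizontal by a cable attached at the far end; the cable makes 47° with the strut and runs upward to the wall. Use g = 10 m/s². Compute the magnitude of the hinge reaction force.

|H| ≈ 260 N

Take torques about the hinge: T sin 47° · 2.8 = 38×10×1.4 = 532 N·m.
So T = 532 / (0.7314 × 2.8) = 259.79 N.
ΣF_x = 0: H_x = T cos 47° = 177.18 N.
ΣF_y = 0: H_y = (38×10) − T sin 47° = 380 − 190 = 190 N.
|H| = √(H_x² + H_y²) = √((177.18)² + (190)²) = 259.79 N.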